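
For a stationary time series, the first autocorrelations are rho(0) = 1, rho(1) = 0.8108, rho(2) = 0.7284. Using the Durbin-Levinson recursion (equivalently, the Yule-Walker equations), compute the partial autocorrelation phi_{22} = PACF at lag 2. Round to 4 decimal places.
\phi_{22} = 0.2072

The PACF at lag k is phi_{kk}, the last component of the solution
to the Yule-Walker system G_k phi = r_k where
  (G_k)_{ij} = rho(|i - j|), (r_k)_i = rho(i), i,j = 1..k.
Equivalently, Durbin-Levinson gives phi_{kk} iteratively:
  phi_{11} = rho(1)
  phi_{kk} = [rho(k) - sum_{j=1..k-1} phi_{k-1,j} rho(k-j)]
            / [1 - sum_{j=1..k-1} phi_{k-1,j} rho(j)],
  phi_{k,j} = phi_{k-1,j} - phi_{kk} phi_{k-1,k-j},  j = 1..k-1.
Step k = 1:
  phi_11 = rho(1) = 0.8108.
Step k = 2:
  phi_22 = [rho(2) - phi_11 rho(1)] / [1 - phi_11 rho(1)] = [0.7284 - (0.8108)(0.8108)] / [1 - (0.8108)(0.8108)]
         = 0.07100336 / 0.34260336 = 0.2072.
Therefore phi_{22} = 0.2072.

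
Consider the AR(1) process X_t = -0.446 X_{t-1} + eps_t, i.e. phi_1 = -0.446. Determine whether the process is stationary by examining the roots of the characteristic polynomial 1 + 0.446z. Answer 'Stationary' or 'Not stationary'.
\text{Stationary}

The AR(p) characteristic polynomial is P(z) = 1 + 0.446z.
Stationarity requires all roots to lie outside the unit circle, i.e. |z| > 1 for every root.
This is linear in z: 1 + (0.446) z = 0  =>  z = -1/(0.446) = -2.242152,  |z| = 2.242152.
Moduli of all roots: 2.2422.
All moduli strictly greater than 1? Yes.
Verdict: Stationary.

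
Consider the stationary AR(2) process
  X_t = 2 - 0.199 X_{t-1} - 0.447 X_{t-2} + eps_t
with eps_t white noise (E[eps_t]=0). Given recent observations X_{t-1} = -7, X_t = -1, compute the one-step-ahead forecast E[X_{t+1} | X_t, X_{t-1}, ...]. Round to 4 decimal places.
E[X_{t+1} \mid \mathcal F_t] = 5.3280

For an AR(p) model X_t = c + sum_i phi_i X_{t-i} + eps_t, the
one-step-ahead conditional mean is
  E[X_{t+1} | X_t, ...] = c + sum_i phi_i X_{t+1-i}.
Substitute known values:
  E[X_{t+1} | ...] = 2 + (-0.199) * (-1) + (-0.447) * (-7)
                   = 5.3280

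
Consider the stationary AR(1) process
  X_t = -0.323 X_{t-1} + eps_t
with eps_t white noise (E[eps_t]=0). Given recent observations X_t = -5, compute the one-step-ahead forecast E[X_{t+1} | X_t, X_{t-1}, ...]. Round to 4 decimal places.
E[X_{t+1} \mid \mathcal F_t] = 1.6150

For an AR(p) model X_t = c + sum_i phi_i X_{t-i} + eps_t, the
one-step-ahead conditional mean is
  E[X_{t+1} | X_t, ...] = c + sum_i phi_i X_{t+1-i}.
Substitute known values:
  E[X_{t+1} | ...] = (-0.323) * (-5)
                   = 1.6150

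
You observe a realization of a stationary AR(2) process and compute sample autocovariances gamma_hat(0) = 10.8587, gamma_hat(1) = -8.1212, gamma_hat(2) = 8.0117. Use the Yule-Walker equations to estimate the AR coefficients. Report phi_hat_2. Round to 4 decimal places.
\hat\phi_{2} = 0.4050

The Yule-Walker equations for an AR(p) process read, in matrix form,
  Gamma_p phi = r_p,   with   (Gamma_p)_{ij} = gamma(|i - j|),
                       (r_p)_i = gamma(i),   i,j = 1..p.
Substitute the sample gammas (Toeplitz matrix and right-hand side of size 2):
  Gamma_p = [[10.8587, -8.1212], [-8.1212, 10.8587]]
  r_p     = [-8.1212, 8.0117]
Written out:
  10.8587 phi_1 - 8.1212 phi_2 = -8.1212
  -8.1212 phi_1 + 10.8587 phi_2 = 8.0117
Solve by Cramer's rule:
  det = gamma(0)^2 - gamma(1)^2 = (10.8587)^2 - (-8.1212)^2 = 117.91136569 - 65.95388944 = 51.95747625
  phi_hat_1 = [gamma(1) gamma(0) - gamma(1) gamma(2)] / det = [(-8.1212)(10.8587) - (-8.1212)(8.0117)] / 51.95747625 = -23.1210564 / 51.95747625 = -0.445
  phi_hat_2 = [gamma(0) gamma(2) - gamma(1)^2] / det = [(10.8587)(8.0117) - (-8.1212)^2] / 51.95747625 = 21.04275735 / 51.95747625 = 0.405
So phi_hat = [-0.4450, 0.4050].
Therefore phi_hat_2 = 0.4050.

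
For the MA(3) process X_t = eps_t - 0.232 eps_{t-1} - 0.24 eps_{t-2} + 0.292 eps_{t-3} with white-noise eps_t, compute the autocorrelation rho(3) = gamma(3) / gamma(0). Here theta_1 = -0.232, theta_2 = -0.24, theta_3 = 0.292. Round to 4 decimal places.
\rho(3) = 0.2440

For an MA(q) process with theta_0 = 1, the autocovariance is
  gamma(k) = sigma^2 * sum_{i=0..q-k} theta_i * theta_{i+k},
and rho(k) = gamma(k) / gamma(0). Sigma^2 cancels.
  numerator   = (1)*(0.292) = 0.292.
  denominator = (1)^2 + (-0.232)^2 + (-0.24)^2 + (0.292)^2 = 1.196688.
  rho(3) = 0.292 / 1.196688 = 0.2440.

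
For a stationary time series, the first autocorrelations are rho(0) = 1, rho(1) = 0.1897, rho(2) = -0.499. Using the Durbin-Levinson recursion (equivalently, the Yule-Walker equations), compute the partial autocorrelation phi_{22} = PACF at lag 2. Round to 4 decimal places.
\phi_{22} = -0.5550

The PACF at lag k is phi_{kk}, the last component of the solution
to the Yule-Walker system G_k phi = r_k where
  (G_k)_{ij} = rho(|i - j|), (r_k)_i = rho(i), i,j = 1..k.
Equivalently, Durbin-Levinson gives phi_{kk} iteratively:
  phi_{11} = rho(1)
  phi_{kk} = [rho(k) - sum_{j=1..k-1} phi_{k-1,j} rho(k-j)]
            / [1 - sum_{j=1..k-1} phi_{k-1,j} rho(j)],
  phi_{k,j} = phi_{k-1,j} - phi_{kk} phi_{k-1,k-j},  j = 1..k-1.
Step k = 1:
  phi_11 = rho(1) = 0.1897.
Step k = 2:
  phi_22 = [rho(2) - phi_11 rho(1)] / [1 - phi_11 rho(1)] = [-0.499 - (0.1897)(0.1897)] / [1 - (0.1897)(0.1897)]
         = -0.53498609 / 0.96401391 = -0.555.
Therefore phi_{22} = -0.5550.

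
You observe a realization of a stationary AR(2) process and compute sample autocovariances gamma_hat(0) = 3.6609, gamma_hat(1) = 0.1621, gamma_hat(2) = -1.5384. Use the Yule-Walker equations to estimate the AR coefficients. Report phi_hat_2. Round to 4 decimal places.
\hat\phi_{2} = -0.4230

The Yule-Walker equations for an AR(p) process read, in matrix form,
  Gamma_p phi = r_p,   with   (Gamma_p)_{ij} = gamma(|i - j|),
                       (r_p)_i = gamma(i),   i,j = 1..p.
Substitute the sample gammas (Toeplitz matrix and right-hand side of size 2):
  Gamma_p = [[3.6609, 0.1621], [0.1621, 3.6609]]
  r_p     = [0.1621, -1.5384]
Written out:
  3.6609 phi_1 + 0.1621 phi_2 = 0.1621
  0.1621 phi_1 + 3.6609 phi_2 = -1.5384
Solve by Cramer's rule:
  det = gamma(0)^2 - gamma(1)^2 = (3.6609)^2 - (0.1621)^2 = 13.40218881 - 0.02627641 = 13.3759124
  phi_hat_1 = [gamma(1) gamma(0) - gamma(1) gamma(2)] / det = [(0.1621)(3.6609) - (0.1621)(-1.5384)] / 13.3759124 = 0.84280653 / 13.3759124 = 0.063
  phi_hat_2 = [gamma(0) gamma(2) - gamma(1)^2] / det = [(3.6609)(-1.5384) - (0.1621)^2] / 13.3759124 = -5.65820497 / 13.3759124 = -0.423
So phi_hat = [0.0630, -0.4230].
Therefore phi_hat_2 = -0.4230.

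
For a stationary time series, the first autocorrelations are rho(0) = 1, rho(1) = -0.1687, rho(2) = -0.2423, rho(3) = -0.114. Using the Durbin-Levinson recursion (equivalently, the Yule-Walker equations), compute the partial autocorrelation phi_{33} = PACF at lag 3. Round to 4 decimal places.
\phi_{33} = -0.2380

The PACF at lag k is phi_{kk}, the last component of the solution
to the Yule-Walker system G_k phi = r_k where
  (G_k)_{ij} = rho(|i - j|), (r_k)_i = rho(i), i,j = 1..k.
Equivalently, Durbin-Levinson gives phi_{kk} iteratively:
  phi_{11} = rho(1)
  phi_{kk} = [rho(k) - sum_{j=1..k-1} phi_{k-1,j} rho(k-j)]
            / [1 - sum_{j=1..k-1} phi_{k-1,j} rho(j)],
  phi_{k,j} = phi_{k-1,j} - phi_{kk} phi_{k-1,k-j},  j = 1..k-1.
Step k = 1:
  phi_11 = rho(1) = -0.1687.
Step k = 2:
  phi_22 = [rho(2) - phi_11 rho(1)] / [1 - phi_11 rho(1)] = [-0.2423 - (-0.1687)(-0.1687)] / [1 - (-0.1687)(-0.1687)]
         = -0.27075969 / 0.97154031 = -0.278691.
  Update: phi_21 = phi_11 - phi_22 phi_11 = -0.1687 - (-0.278691)(-0.1687) = -0.215715.
Step k = 3:
  phi_33 = [rho(3) - phi_21 rho(2) - phi_22 rho(1)] / [1 - phi_21 rho(1) - phi_22 rho(2)]
    numerator   = -0.114 - (-0.215715)(-0.2423) - (-0.278691)(-0.1687) = -0.21328299
    denominator = 1 - (-0.215715)(-0.1687) - (-0.278691)(-0.2423) = 0.89608198
  phi_33 = -0.21328299 / 0.89608198 = -0.238.
Therefore phi_{33} = -0.2380.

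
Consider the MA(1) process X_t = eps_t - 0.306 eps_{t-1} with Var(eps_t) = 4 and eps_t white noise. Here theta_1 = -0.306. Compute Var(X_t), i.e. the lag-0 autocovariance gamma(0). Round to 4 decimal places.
\gamma(0) = 4.3745

For an MA(q) process X_t = eps_t + sum_i theta_i eps_{t-i} with
Var(eps_t) = sigma^2, the variance is
  gamma(0) = sigma^2 * (1 + sum_i theta_i^2).
  sum_i theta_i^2 = (-0.306)^2 = 0.093636.
  gamma(0) = 4 * (1 + 0.093636) = 4 * 1.093636 = 4.374544, which rounds to 4.3745.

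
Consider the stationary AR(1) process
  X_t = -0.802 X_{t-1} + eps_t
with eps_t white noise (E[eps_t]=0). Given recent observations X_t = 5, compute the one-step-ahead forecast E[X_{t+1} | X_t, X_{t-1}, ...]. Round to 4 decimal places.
E[X_{t+1} \mid \mathcal F_t] = -4.0100

For an AR(p) model X_t = c + sum_i phi_i X_{t-i} + eps_t, the
one-step-ahead conditional mean is
  E[X_{t+1} | X_t, ...] = c + sum_i phi_i X_{t+1-i}.
Substitute known values:
  E[X_{t+1} | ...] = (-0.802) * (5)
                   = -4.0100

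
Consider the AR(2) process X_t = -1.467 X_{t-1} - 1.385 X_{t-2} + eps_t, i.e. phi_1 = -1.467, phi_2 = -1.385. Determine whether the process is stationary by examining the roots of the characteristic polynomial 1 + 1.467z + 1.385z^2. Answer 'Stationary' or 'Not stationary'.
\text{Not stationary}

The AR(p) characteristic polynomial is P(z) = 1 + 1.467z + 1.385z^2.
Stationarity requires all roots to lie outside the unit circle, i.e. |z| > 1 for every root.
Set 1 + (1.467) z + (1.385) z^2 = 0, i.e. a z^2 + b z + c = 0 with a = 1.385, b = 1.467, c = 1.
Discriminant D = b^2 - 4ac = (1.467)^2 - 4*(1.385)*1 = 2.152089 - (5.54) = -3.387911.
D < 0, so the roots are the complex-conjugate pair z = (-b +/- i sqrt(-D)) / (2a) = -0.5296 +/- 0.6645i.
For a conjugate pair |z|^2 = z * conj(z) = (product of roots) = c/a = 1/(1.385) = 0.722022, so |z| = sqrt(0.722022) = 0.8497 for both roots.
Moduli of all roots: 0.8497, 0.8497.
All moduli strictly greater than 1? No.
Verdict: Not stationary.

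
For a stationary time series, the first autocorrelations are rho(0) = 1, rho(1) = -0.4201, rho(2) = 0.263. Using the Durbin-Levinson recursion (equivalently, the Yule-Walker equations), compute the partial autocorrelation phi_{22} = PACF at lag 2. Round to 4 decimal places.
\phi_{22} = 0.1051

The PACF at lag k is phi_{kk}, the last component of the solution
to the Yule-Walker system G_k phi = r_k where
  (G_k)_{ij} = rho(|i - j|), (r_k)_i = rho(i), i,j = 1..k.
Equivalently, Durbin-Levinson gives phi_{kk} iteratively:
  phi_{11} = rho(1)
  phi_{kk} = [rho(k) - sum_{j=1..k-1} phi_{k-1,j} rho(k-j)]
            / [1 - sum_{j=1..k-1} phi_{k-1,j} rho(j)],
  phi_{k,j} = phi_{k-1,j} - phi_{kk} phi_{k-1,k-j},  j = 1..k-1.
Step k = 1:
  phi_11 = rho(1) = -0.4201.
Step k = 2:
  phi_22 = [rho(2) - phi_11 rho(1)] / [1 - phi_11 rho(1)] = [0.263 - (-0.4201)(-0.4201)] / [1 - (-0.4201)(-0.4201)]
         = 0.08651599 / 0.82351599 = 0.1051.
Therefore phi_{22} = 0.1051.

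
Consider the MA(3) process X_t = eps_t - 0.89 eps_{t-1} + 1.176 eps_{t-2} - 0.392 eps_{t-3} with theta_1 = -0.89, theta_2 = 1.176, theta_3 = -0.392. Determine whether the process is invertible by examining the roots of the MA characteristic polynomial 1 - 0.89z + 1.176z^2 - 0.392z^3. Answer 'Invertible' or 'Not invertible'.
\text{Invertible}

The MA(q) characteristic polynomial is P(z) = 1 - 0.89z + 1.176z^2 - 0.392z^3.
Invertibility requires all roots to lie outside the unit circle, i.e. |z| > 1 for every root.
Degree 3: look for a simple real root z0 first, then factor out (1 - z/z0) and solve the remaining quadratic.
Testing z0 = 2.5: P(2.5) = 1 + (-0.89)(2.5) + (1.176)(2.5)^2 + (-0.392)(2.5)^3
  = 1 + (-2.225) + (7.35) + (-6.125) = 0.  So z_0 = 2.5 is a root, |z_0| = 2.5.
Divide out the factor (1 - 0.4 z) = (1 - z/z0) (since 1/z0 = 0.4):
  P(z) = (1 - 0.4 z)(1 + (-0.49) z + (0.98) z^2)
  [check: z-coef -0.49 - (0.4) = -0.89; z^2-coef 0.98 - (0.4)(-0.49) = 1.176; z^3-coef -(0.4)(0.98) = -0.392.]
Remaining roots from the quadratic factor 1 + (-0.49) z + (0.98) z^2:
  Set 1 + (-0.49) z + (0.98) z^2 = 0, i.e. a z^2 + b z + c = 0 with a = 0.98, b = -0.49, c = 1.
  Discriminant D = b^2 - 4ac = (-0.49)^2 - 4*(0.98)*1 = 0.2401 - (3.92) = -3.6799.
  D < 0, so the roots are the complex-conjugate pair z = (-b +/- i sqrt(-D)) / (2a) = 0.25 +/- 0.9787i.
  For a conjugate pair |z|^2 = z * conj(z) = (product of roots) = c/a = 1/(0.98) = 1.020408, so |z| = sqrt(1.020408) = 1.0102 for both roots.
Moduli of all roots: 2.5000, 1.0102, 1.0102.
All moduli strictly greater than 1? Yes.
Verdict: Invertible.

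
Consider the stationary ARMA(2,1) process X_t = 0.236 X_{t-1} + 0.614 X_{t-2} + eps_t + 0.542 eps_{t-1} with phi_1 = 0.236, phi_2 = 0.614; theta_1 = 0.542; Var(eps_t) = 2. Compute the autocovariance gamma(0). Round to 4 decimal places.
\gamma(0) = 10.0304

Multiply the model equation by X_{t-k} and take expectations. With theta_0 = psi_0 = 1 and psi_j the MA(infinity) weights, this gives
  gamma(k) - sum_i phi_i gamma(k-i) = c_k,
  c_k = sigma^2 * sum_{j=k..q} theta_j psi_{j-k}   (c_k = 0 for k > q),
using gamma(-m) = gamma(m).
psi-weights needed (psi_j = theta_j + sum_i phi_i psi_{j-i}):
  psi_1 = theta_1 + phi_1 = 0.542 + (0.236) = 0.778
Right-hand sides:
  c_0 = sigma^2 (1 + theta_1 psi_1) = 2 * (1 + (0.542)(0.778)) = 2 * 1.421676 = 2.843352
  c_1 = sigma^2 theta_1 = 2 * (0.542) = 1.084
  c_2 = 0
Equations for k = 0, 1, 2 (AR order 2, c_2 = 0):
  (E0) gamma(0) = phi_1 gamma(1) + phi_2 gamma(2) + c_0
  (E1) gamma(1) = phi_1 gamma(0) + phi_2 gamma(1) + c_1
  (E2) gamma(2) = phi_1 gamma(1) + phi_2 gamma(0)
From (E1): gamma(1) = A gamma(0) + B with
  A = phi_1 / (1 - phi_2) = 0.236 / 0.386 = 0.611399,   B = c_1 / (1 - phi_2) = 1.084 / 0.386 = 2.80829.
Insert (E2) into (E0): gamma(0) (1 - phi_2^2) = phi_1 (1 + phi_2) gamma(1) + c_0.
  phi_1 (1 + phi_2) = (0.236)(1.614) = 0.380904,   1 - phi_2^2 = 0.623004.
Replace gamma(1) by A gamma(0) + B and collect gamma(0):
  gamma(0) [0.623004 - (0.380904)(0.611399)] = (0.380904)(2.80829) + 2.843352
  gamma(0) * 0.39012 = 3.913041
  gamma(0) = 3.913041 / 0.39012 = 10.03036.
Therefore gamma(0) = 10.0304 (to 4 decimal places).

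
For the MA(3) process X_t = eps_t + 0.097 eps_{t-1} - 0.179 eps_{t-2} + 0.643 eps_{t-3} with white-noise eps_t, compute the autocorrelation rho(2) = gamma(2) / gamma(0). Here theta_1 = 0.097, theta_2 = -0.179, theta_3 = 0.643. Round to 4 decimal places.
\rho(2) = -0.0802

For an MA(q) process with theta_0 = 1, the autocovariance is
  gamma(k) = sigma^2 * sum_{i=0..q-k} theta_i * theta_{i+k},
and rho(k) = gamma(k) / gamma(0). Sigma^2 cancels.
  numerator   = (1)*(-0.179) + (0.097)*(0.643) = -0.116629.
  denominator = (1)^2 + (0.097)^2 + (-0.179)^2 + (0.643)^2 = 1.454899.
  rho(2) = -0.116629 / 1.454899 = -0.0802.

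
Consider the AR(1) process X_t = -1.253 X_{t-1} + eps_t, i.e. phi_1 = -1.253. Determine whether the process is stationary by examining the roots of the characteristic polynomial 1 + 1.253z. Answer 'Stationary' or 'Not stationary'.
\text{Not stationary}

The AR(p) characteristic polynomial is P(z) = 1 + 1.253z.
Stationarity requires all roots to lie outside the unit circle, i.e. |z| > 1 for every root.
This is linear in z: 1 + (1.253) z = 0  =>  z = -1/(1.253) = -0.798085,  |z| = 0.798085.
Moduli of all roots: 0.7981.
All moduli strictly greater than 1? No.
Verdict: Not stationary.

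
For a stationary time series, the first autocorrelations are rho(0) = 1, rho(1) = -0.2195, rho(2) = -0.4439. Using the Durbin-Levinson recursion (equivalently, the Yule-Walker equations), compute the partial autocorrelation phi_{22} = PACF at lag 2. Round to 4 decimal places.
\phi_{22} = -0.5170

The PACF at lag k is phi_{kk}, the last component of the solution
to the Yule-Walker system G_k phi = r_k where
  (G_k)_{ij} = rho(|i - j|), (r_k)_i = rho(i), i,j = 1..k.
Equivalently, Durbin-Levinson gives phi_{kk} iteratively:
  phi_{11} = rho(1)
  phi_{kk} = [rho(k) - sum_{j=1..k-1} phi_{k-1,j} rho(k-j)]
            / [1 - sum_{j=1..k-1} phi_{k-1,j} rho(j)],
  phi_{k,j} = phi_{k-1,j} - phi_{kk} phi_{k-1,k-j},  j = 1..k-1.
Step k = 1:
  phi_11 = rho(1) = -0.2195.
Step k = 2:
  phi_22 = [rho(2) - phi_11 rho(1)] / [1 - phi_11 rho(1)] = [-0.4439 - (-0.2195)(-0.2195)] / [1 - (-0.2195)(-0.2195)]
         = -0.49208025 / 0.95181975 = -0.517.
Therefore phi_{22} = -0.5170.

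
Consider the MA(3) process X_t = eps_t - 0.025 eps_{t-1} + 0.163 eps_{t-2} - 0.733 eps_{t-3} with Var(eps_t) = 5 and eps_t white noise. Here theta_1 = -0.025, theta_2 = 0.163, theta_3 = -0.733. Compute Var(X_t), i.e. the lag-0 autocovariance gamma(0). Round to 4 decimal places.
\gamma(0) = 7.8224

For an MA(q) process X_t = eps_t + sum_i theta_i eps_{t-i} with
Var(eps_t) = sigma^2, the variance is
  gamma(0) = sigma^2 * (1 + sum_i theta_i^2).
  sum_i theta_i^2 = (-0.025)^2 + (0.163)^2 + (-0.733)^2 = 0.000625 + 0.026569 + 0.537289 = 0.564483.
  gamma(0) = 5 * (1 + 0.564483) = 5 * 1.564483 = 7.822415, which rounds to 7.8224.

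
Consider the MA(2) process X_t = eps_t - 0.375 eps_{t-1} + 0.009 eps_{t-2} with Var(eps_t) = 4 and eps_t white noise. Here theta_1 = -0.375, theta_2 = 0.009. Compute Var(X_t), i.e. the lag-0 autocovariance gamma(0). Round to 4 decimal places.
\gamma(0) = 4.5628

For an MA(q) process X_t = eps_t + sum_i theta_i eps_{t-i} with
Var(eps_t) = sigma^2, the variance is
  gamma(0) = sigma^2 * (1 + sum_i theta_i^2).
  sum_i theta_i^2 = (-0.375)^2 + (0.009)^2 = 0.140625 + 0.000081 = 0.140706.
  gamma(0) = 4 * (1 + 0.140706) = 4 * 1.140706 = 4.562824, which rounds to 4.5628.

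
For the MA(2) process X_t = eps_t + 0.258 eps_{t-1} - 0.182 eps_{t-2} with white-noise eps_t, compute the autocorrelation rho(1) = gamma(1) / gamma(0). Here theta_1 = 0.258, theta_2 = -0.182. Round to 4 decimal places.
\rho(1) = 0.1919

For an MA(q) process with theta_0 = 1, the autocovariance is
  gamma(k) = sigma^2 * sum_{i=0..q-k} theta_i * theta_{i+k},
and rho(k) = gamma(k) / gamma(0). Sigma^2 cancels.
  numerator   = (1)*(0.258) + (0.258)*(-0.182) = 0.211044.
  denominator = (1)^2 + (0.258)^2 + (-0.182)^2 = 1.099688.
  rho(1) = 0.211044 / 1.099688 = 0.1919.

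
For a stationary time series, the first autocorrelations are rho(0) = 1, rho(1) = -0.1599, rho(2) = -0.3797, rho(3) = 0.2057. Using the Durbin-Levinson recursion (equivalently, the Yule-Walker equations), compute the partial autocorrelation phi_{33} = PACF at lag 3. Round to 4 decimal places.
\phi_{33} = 0.0661

The PACF at lag k is phi_{kk}, the last component of the solution
to the Yule-Walker system G_k phi = r_k where
  (G_k)_{ij} = rho(|i - j|), (r_k)_i = rho(i), i,j = 1..k.
Equivalently, Durbin-Levinson gives phi_{kk} iteratively:
  phi_{11} = rho(1)
  phi_{kk} = [rho(k) - sum_{j=1..k-1} phi_{k-1,j} rho(k-j)]
            / [1 - sum_{j=1..k-1} phi_{k-1,j} rho(j)],
  phi_{k,j} = phi_{k-1,j} - phi_{kk} phi_{k-1,k-j},  j = 1..k-1.
Step k = 1:
  phi_11 = rho(1) = -0.1599.
Step k = 2:
  phi_22 = [rho(2) - phi_11 rho(1)] / [1 - phi_11 rho(1)] = [-0.3797 - (-0.1599)(-0.1599)] / [1 - (-0.1599)(-0.1599)]
         = -0.40526801 / 0.97443199 = -0.415902.
  Update: phi_21 = phi_11 - phi_22 phi_11 = -0.1599 - (-0.415902)(-0.1599) = -0.226403.
Step k = 3:
  phi_33 = [rho(3) - phi_21 rho(2) - phi_22 rho(1)] / [1 - phi_21 rho(1) - phi_22 rho(2)]
    numerator   = 0.2057 - (-0.226403)(-0.3797) - (-0.415902)(-0.1599) = 0.0532322
    denominator = 1 - (-0.226403)(-0.1599) - (-0.415902)(-0.3797) = 0.8058803
  phi_33 = 0.0532322 / 0.8058803 = 0.0661.
Therefore phi_{33} = 0.0661.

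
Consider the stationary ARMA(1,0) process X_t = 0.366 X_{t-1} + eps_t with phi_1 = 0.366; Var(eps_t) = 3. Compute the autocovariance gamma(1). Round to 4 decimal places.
\gamma(1) = 1.2678

Multiply the model equation by X_{t-k} and take expectations. With theta_0 = psi_0 = 1 and psi_j the MA(infinity) weights, this gives
  gamma(k) - sum_i phi_i gamma(k-i) = c_k,
  c_k = sigma^2 * sum_{j=k..q} theta_j psi_{j-k}   (c_k = 0 for k > q),
using gamma(-m) = gamma(m).
Pure AR (q = 0): c_0 = sigma^2 = 3, c_k = 0 for k >= 1.
Equations for k = 0 and k = 1 (AR order 1):
  gamma(0) = phi_1 gamma(1) + c_0
  gamma(1) = phi_1 gamma(0) + c_1
Substituting the second into the first: gamma(0) (1 - phi_1^2) = c_0 + phi_1 c_1, so
  gamma(0) = c_0 / (1 - phi_1^2) = 3 / (1 - (0.366)^2) = 3 / 0.866044 = 3.464027.
  gamma(1) = phi_1 gamma(0) = (0.366)(3.464027) = 1.267834.
Therefore gamma(1) = 1.2678 (to 4 decimal places).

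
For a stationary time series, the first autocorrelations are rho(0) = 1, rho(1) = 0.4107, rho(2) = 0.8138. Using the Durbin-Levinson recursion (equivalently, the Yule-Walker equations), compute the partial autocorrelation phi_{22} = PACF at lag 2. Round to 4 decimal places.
\phi_{22} = 0.7760

The PACF at lag k is phi_{kk}, the last component of the solution
to the Yule-Walker system G_k phi = r_k where
  (G_k)_{ij} = rho(|i - j|), (r_k)_i = rho(i), i,j = 1..k.
Equivalently, Durbin-Levinson gives phi_{kk} iteratively:
  phi_{11} = rho(1)
  phi_{kk} = [rho(k) - sum_{j=1..k-1} phi_{k-1,j} rho(k-j)]
            / [1 - sum_{j=1..k-1} phi_{k-1,j} rho(j)],
  phi_{k,j} = phi_{k-1,j} - phi_{kk} phi_{k-1,k-j},  j = 1..k-1.
Step k = 1:
  phi_11 = rho(1) = 0.4107.
Step k = 2:
  phi_22 = [rho(2) - phi_11 rho(1)] / [1 - phi_11 rho(1)] = [0.8138 - (0.4107)(0.4107)] / [1 - (0.4107)(0.4107)]
         = 0.64512551 / 0.83132551 = 0.776.
Therefore phi_{22} = 0.7760.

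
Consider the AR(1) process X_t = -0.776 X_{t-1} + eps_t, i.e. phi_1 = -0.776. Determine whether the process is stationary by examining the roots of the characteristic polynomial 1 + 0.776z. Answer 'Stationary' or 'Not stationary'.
\text{Stationary}

The AR(p) characteristic polynomial is P(z) = 1 + 0.776z.
Stationarity requires all roots to lie outside the unit circle, i.e. |z| > 1 for every root.
This is linear in z: 1 + (0.776) z = 0  =>  z = -1/(0.776) = -1.28866,  |z| = 1.28866.
Moduli of all roots: 1.2887.
All moduli strictly greater than 1? Yes.
Verdict: Stationary.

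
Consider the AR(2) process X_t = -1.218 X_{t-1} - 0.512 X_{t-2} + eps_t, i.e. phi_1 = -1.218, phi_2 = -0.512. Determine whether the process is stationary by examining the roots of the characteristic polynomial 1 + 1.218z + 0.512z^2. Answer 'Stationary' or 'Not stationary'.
\text{Stationary}

The AR(p) characteristic polynomial is P(z) = 1 + 1.218z + 0.512z^2.
Stationarity requires all roots to lie outside the unit circle, i.e. |z| > 1 for every root.
Set 1 + (1.218) z + (0.512) z^2 = 0, i.e. a z^2 + b z + c = 0 with a = 0.512, b = 1.218, c = 1.
Discriminant D = b^2 - 4ac = (1.218)^2 - 4*(0.512)*1 = 1.483524 - (2.048) = -0.564476.
D < 0, so the roots are the complex-conjugate pair z = (-b +/- i sqrt(-D)) / (2a) = -1.1895 +/- 0.7337i.
For a conjugate pair |z|^2 = z * conj(z) = (product of roots) = c/a = 1/(0.512) = 1.953125, so |z| = sqrt(1.953125) = 1.3975 for both roots.
Moduli of all roots: 1.3975, 1.3975.
All moduli strictly greater than 1? Yes.
Verdict: Stationary.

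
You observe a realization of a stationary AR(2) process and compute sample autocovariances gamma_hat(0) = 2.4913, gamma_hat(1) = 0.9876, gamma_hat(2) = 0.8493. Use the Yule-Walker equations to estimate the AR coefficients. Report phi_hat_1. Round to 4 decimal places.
\hat\phi_{1} = 0.3100

The Yule-Walker equations for an AR(p) process read, in matrix form,
  Gamma_p phi = r_p,   with   (Gamma_p)_{ij} = gamma(|i - j|),
                       (r_p)_i = gamma(i),   i,j = 1..p.
Substitute the sample gammas (Toeplitz matrix and right-hand side of size 2):
  Gamma_p = [[2.4913, 0.9876], [0.9876, 2.4913]]
  r_p     = [0.9876, 0.8493]
Written out:
  2.4913 phi_1 + 0.9876 phi_2 = 0.9876
  0.9876 phi_1 + 2.4913 phi_2 = 0.8493
Solve by Cramer's rule:
  det = gamma(0)^2 - gamma(1)^2 = (2.4913)^2 - (0.9876)^2 = 6.20657569 - 0.97535376 = 5.23122193
  phi_hat_1 = [gamma(1) gamma(0) - gamma(1) gamma(2)] / det = [(0.9876)(2.4913) - (0.9876)(0.8493)] / 5.23122193 = 1.6216392 / 5.23122193 = 0.31
  phi_hat_2 = [gamma(0) gamma(2) - gamma(1)^2] / det = [(2.4913)(0.8493) - (0.9876)^2] / 5.23122193 = 1.14050733 / 5.23122193 = 0.218
So phi_hat = [0.3100, 0.2180].
Therefore phi_hat_1 = 0.3100.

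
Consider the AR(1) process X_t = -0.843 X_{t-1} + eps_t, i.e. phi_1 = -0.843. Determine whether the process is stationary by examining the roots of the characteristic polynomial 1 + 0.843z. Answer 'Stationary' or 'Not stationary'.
\text{Stationary}

The AR(p) characteristic polynomial is P(z) = 1 + 0.843z.
Stationarity requires all roots to lie outside the unit circle, i.e. |z| > 1 for every root.
This is linear in z: 1 + (0.843) z = 0  =>  z = -1/(0.843) = -1.18624,  |z| = 1.18624.
Moduli of all roots: 1.1862.
All moduli strictly greater than 1? Yes.
Verdict: Stationary.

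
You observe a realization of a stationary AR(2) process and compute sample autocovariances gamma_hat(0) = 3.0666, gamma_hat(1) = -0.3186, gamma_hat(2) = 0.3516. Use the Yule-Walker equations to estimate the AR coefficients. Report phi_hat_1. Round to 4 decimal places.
\hat\phi_{1} = -0.0930

The Yule-Walker equations for an AR(p) process read, in matrix form,
  Gamma_p phi = r_p,   with   (Gamma_p)_{ij} = gamma(|i - j|),
                       (r_p)_i = gamma(i),   i,j = 1..p.
Substitute the sample gammas (Toeplitz matrix and right-hand side of size 2):
  Gamma_p = [[3.0666, -0.3186], [-0.3186, 3.0666]]
  r_p     = [-0.3186, 0.3516]
Written out:
  3.0666 phi_1 - 0.3186 phi_2 = -0.3186
  -0.3186 phi_1 + 3.0666 phi_2 = 0.3516
Solve by Cramer's rule:
  det = gamma(0)^2 - gamma(1)^2 = (3.0666)^2 - (-0.3186)^2 = 9.40403556 - 0.10150596 = 9.3025296
  phi_hat_1 = [gamma(1) gamma(0) - gamma(1) gamma(2)] / det = [(-0.3186)(3.0666) - (-0.3186)(0.3516)] / 9.3025296 = -0.864999 / 9.3025296 = -0.093
  phi_hat_2 = [gamma(0) gamma(2) - gamma(1)^2] / det = [(3.0666)(0.3516) - (-0.3186)^2] / 9.3025296 = 0.9767106 / 9.3025296 = 0.105
So phi_hat = [-0.0930, 0.1050].
Therefore phi_hat_1 = -0.0930.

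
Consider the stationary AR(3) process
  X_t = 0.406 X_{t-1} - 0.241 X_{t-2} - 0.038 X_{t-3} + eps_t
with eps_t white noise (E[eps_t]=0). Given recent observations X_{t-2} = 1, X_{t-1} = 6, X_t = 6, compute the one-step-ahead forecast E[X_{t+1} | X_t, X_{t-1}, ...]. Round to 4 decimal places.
E[X_{t+1} \mid \mathcal F_t] = 0.9520

For an AR(p) model X_t = c + sum_i phi_i X_{t-i} + eps_t, the
one-step-ahead conditional mean is
  E[X_{t+1} | X_t, ...] = c + sum_i phi_i X_{t+1-i}.
Substitute known values:
  E[X_{t+1} | ...] = (0.406) * (6) + (-0.241) * (6) + (-0.038) * (1)
                   = 0.9520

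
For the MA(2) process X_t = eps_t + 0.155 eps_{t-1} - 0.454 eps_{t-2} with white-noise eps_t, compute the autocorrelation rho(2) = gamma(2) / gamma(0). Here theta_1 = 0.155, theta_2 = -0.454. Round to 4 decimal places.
\rho(2) = -0.3691

For an MA(q) process with theta_0 = 1, the autocovariance is
  gamma(k) = sigma^2 * sum_{i=0..q-k} theta_i * theta_{i+k},
and rho(k) = gamma(k) / gamma(0). Sigma^2 cancels.
  numerator   = (1)*(-0.454) = -0.454.
  denominator = (1)^2 + (0.155)^2 + (-0.454)^2 = 1.230141.
  rho(2) = -0.454 / 1.230141 = -0.3691.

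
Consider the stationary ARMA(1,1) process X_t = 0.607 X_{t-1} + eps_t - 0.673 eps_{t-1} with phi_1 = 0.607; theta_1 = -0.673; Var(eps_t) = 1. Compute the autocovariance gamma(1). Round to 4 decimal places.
\gamma(1) = -0.0618

Multiply the model equation by X_{t-k} and take expectations. With theta_0 = psi_0 = 1 and psi_j the MA(infinity) weights, this gives
  gamma(k) - sum_i phi_i gamma(k-i) = c_k,
  c_k = sigma^2 * sum_{j=k..q} theta_j psi_{j-k}   (c_k = 0 for k > q),
using gamma(-m) = gamma(m).
psi-weights needed (psi_j = theta_j + sum_i phi_i psi_{j-i}):
  psi_1 = theta_1 + phi_1 = -0.673 + (0.607) = -0.066
Right-hand sides:
  c_0 = sigma^2 (1 + theta_1 psi_1) = 1 * (1 + (-0.673)(-0.066)) = 1 * 1.044418 = 1.044418
  c_1 = sigma^2 theta_1 = 1 * (-0.673) = -0.673
  c_2 = 0
Equations for k = 0 and k = 1 (AR order 1):
  gamma(0) = phi_1 gamma(1) + c_0
  gamma(1) = phi_1 gamma(0) + c_1
Substituting the second into the first: gamma(0) (1 - phi_1^2) = c_0 + phi_1 c_1, so
  gamma(0) = (c_0 + phi_1 c_1) / (1 - phi_1^2) = (1.044418 + (0.607)(-0.673)) / (1 - (0.607)^2) = 0.635907 / 0.631551 = 1.006897.
  gamma(1) = phi_1 gamma(0) + c_1 = (0.607)(1.006897) + (-0.673) = -0.061813.
Therefore gamma(1) = -0.0618 (to 4 decimal places).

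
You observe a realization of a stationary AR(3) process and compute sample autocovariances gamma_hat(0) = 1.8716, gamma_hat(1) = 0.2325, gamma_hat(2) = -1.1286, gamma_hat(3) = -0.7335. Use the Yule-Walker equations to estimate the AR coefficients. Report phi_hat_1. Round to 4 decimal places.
\hat\phi_{1} = 0.0000

The Yule-Walker equations for an AR(p) process read, in matrix form,
  Gamma_p phi = r_p,   with   (Gamma_p)_{ij} = gamma(|i - j|),
                       (r_p)_i = gamma(i),   i,j = 1..p.
Substitute the sample gammas (Toeplitz matrix and right-hand side of size 3):
  Gamma_p = [[1.8716, 0.2325, -1.1286], [0.2325, 1.8716, 0.2325], [-1.1286, 0.2325, 1.8716]]
  r_p     = [0.2325, -1.1286, -0.7335]
Written out (R1..R3):
  (R1) 1.8716 phi_1 + 0.2325 phi_2 - 1.1286 phi_3 = 0.2325
  (R2) 0.2325 phi_1 + 1.8716 phi_2 + 0.2325 phi_3 = -1.1286
  (R3) -1.1286 phi_1 + 0.2325 phi_2 + 1.8716 phi_3 = -0.7335
Gaussian elimination:
  R2 <- R2 - (0.2325/1.8716) R1 = R2 - (0.124225) R1:  1.842718 phi_2 + 0.372701 phi_3 = -1.157482
  R3 <- R3 - (-1.1286/1.8716) R1 = R3 - (-0.603013) R1:  0.372701 phi_2 + 1.191039 phi_3 = -0.593299
  R3 <- R3 - (0.372701/1.842718) R2 = R3 - (0.202256) R2:  1.115658 phi_3 = -0.359192
Back-substitution:
  phi_hat_3 = -0.359192 / 1.115658 = -0.321955
  phi_hat_2 = (-1.157482 - (0.372701)(-0.321955)) / 1.842718 = -0.563021
  phi_hat_1 = (0.2325 - (0.2325)(-0.563021) - (-1.1286)(-0.321955)) / 1.8716 = 0.000024
So phi_hat = [0.0000, -0.5630, -0.3220].
Therefore phi_hat_1 = 0.0000.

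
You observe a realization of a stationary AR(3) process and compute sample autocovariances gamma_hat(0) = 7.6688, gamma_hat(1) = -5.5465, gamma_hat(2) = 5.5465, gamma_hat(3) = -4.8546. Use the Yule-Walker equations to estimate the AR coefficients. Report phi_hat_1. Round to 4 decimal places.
\hat\phi_{1} = -0.3920

The Yule-Walker equations for an AR(p) process read, in matrix form,
  Gamma_p phi = r_p,   with   (Gamma_p)_{ij} = gamma(|i - j|),
                       (r_p)_i = gamma(i),   i,j = 1..p.
Substitute the sample gammas (Toeplitz matrix and right-hand side of size 3):
  Gamma_p = [[7.6688, -5.5465, 5.5465], [-5.5465, 7.6688, -5.5465], [5.5465, -5.5465, 7.6688]]
  r_p     = [-5.5465, 5.5465, -4.8546]
Written out (R1..R3):
  (R1) 7.6688 phi_1 - 5.5465 phi_2 + 5.5465 phi_3 = -5.5465
  (R2) -5.5465 phi_1 + 7.6688 phi_2 - 5.5465 phi_3 = 5.5465
  (R3) 5.5465 phi_1 - 5.5465 phi_2 + 7.6688 phi_3 = -4.8546
Gaussian elimination:
  R2 <- R2 - (-5.5465/7.6688) R1 = R2 - (-0.723255) R1:  3.657265 phi_2 - 1.534965 phi_3 = 1.534965
  R3 <- R3 - (5.5465/7.6688) R1 = R3 - (0.723255) R1:  -1.534965 phi_2 + 3.657265 phi_3 = -0.843065
  R3 <- R3 - (-1.534965/3.657265) R2 = R3 - (-0.419703) R2:  3.013036 phi_3 = -0.198836
Back-substitution:
  phi_hat_3 = -0.198836 / 3.013036 = -0.065992
  phi_hat_2 = (1.534965 - (-1.534965)(-0.065992)) / 3.657265 = 0.392006
  phi_hat_1 = (-5.5465 - (-5.5465)(0.392006) - (5.5465)(-0.065992)) / 7.6688 = -0.392006
So phi_hat = [-0.3920, 0.3920, -0.0660].
Therefore phi_hat_1 = -0.3920.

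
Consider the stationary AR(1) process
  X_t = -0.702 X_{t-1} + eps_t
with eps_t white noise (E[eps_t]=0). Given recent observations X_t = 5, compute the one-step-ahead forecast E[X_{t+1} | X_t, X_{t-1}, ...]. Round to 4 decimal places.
E[X_{t+1} \mid \mathcal F_t] = -3.5100

For an AR(p) model X_t = c + sum_i phi_i X_{t-i} + eps_t, the
one-step-ahead conditional mean is
  E[X_{t+1} | X_t, ...] = c + sum_i phi_i X_{t+1-i}.
Substitute known values:
  E[X_{t+1} | ...] = (-0.702) * (5)
                   = -3.5100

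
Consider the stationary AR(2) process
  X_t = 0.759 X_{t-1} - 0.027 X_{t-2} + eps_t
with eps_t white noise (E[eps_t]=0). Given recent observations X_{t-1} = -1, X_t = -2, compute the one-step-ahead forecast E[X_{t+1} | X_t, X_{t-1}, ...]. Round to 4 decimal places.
E[X_{t+1} \mid \mathcal F_t] = -1.4910

For an AR(p) model X_t = c + sum_i phi_i X_{t-i} + eps_t, the
one-step-ahead conditional mean is
  E[X_{t+1} | X_t, ...] = c + sum_i phi_i X_{t+1-i}.
Substitute known values:
  E[X_{t+1} | ...] = (0.759) * (-2) + (-0.027) * (-1)
                   = -1.4910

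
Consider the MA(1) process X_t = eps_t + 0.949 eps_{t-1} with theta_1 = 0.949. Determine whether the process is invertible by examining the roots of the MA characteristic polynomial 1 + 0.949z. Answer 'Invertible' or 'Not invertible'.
\text{Invertible}

The MA(q) characteristic polynomial is P(z) = 1 + 0.949z.
Invertibility requires all roots to lie outside the unit circle, i.e. |z| > 1 for every root.
This is linear in z: 1 + (0.949) z = 0  =>  z = -1/(0.949) = -1.053741,  |z| = 1.053741.
Moduli of all roots: 1.0537.
All moduli strictly greater than 1? Yes.
Verdict: Invertible.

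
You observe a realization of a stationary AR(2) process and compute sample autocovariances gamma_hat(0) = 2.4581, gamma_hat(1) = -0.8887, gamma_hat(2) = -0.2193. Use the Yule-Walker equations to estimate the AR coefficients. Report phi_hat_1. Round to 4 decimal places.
\hat\phi_{1} = -0.4530

The Yule-Walker equations for an AR(p) process read, in matrix form,
  Gamma_p phi = r_p,   with   (Gamma_p)_{ij} = gamma(|i - j|),
                       (r_p)_i = gamma(i),   i,j = 1..p.
Substitute the sample gammas (Toeplitz matrix and right-hand side of size 2):
  Gamma_p = [[2.4581, -0.8887], [-0.8887, 2.4581]]
  r_p     = [-0.8887, -0.2193]
Written out:
  2.4581 phi_1 - 0.8887 phi_2 = -0.8887
  -0.8887 phi_1 + 2.4581 phi_2 = -0.2193
Solve by Cramer's rule:
  det = gamma(0)^2 - gamma(1)^2 = (2.4581)^2 - (-0.8887)^2 = 6.04225561 - 0.78978769 = 5.25246792
  phi_hat_1 = [gamma(1) gamma(0) - gamma(1) gamma(2)] / det = [(-0.8887)(2.4581) - (-0.8887)(-0.2193)] / 5.25246792 = -2.37940538 / 5.25246792 = -0.453
  phi_hat_2 = [gamma(0) gamma(2) - gamma(1)^2] / det = [(2.4581)(-0.2193) - (-0.8887)^2] / 5.25246792 = -1.32884902 / 5.25246792 = -0.253
So phi_hat = [-0.4530, -0.2530].
Therefore phi_hat_1 = -0.4530.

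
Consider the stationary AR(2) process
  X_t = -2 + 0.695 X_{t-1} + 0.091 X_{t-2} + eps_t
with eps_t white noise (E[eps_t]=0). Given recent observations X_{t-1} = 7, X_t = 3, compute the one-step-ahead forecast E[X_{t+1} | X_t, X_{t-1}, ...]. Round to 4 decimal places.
E[X_{t+1} \mid \mathcal F_t] = 0.7220

For an AR(p) model X_t = c + sum_i phi_i X_{t-i} + eps_t, the
one-step-ahead conditional mean is
  E[X_{t+1} | X_t, ...] = c + sum_i phi_i X_{t+1-i}.
Substitute known values:
  E[X_{t+1} | ...] = -2 + (0.695) * (3) + (0.091) * (7)
                   = 0.7220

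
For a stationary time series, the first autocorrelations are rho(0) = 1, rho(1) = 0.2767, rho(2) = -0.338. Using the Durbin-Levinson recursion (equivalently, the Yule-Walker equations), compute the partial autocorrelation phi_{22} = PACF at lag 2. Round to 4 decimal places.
\phi_{22} = -0.4489

The PACF at lag k is phi_{kk}, the last component of the solution
to the Yule-Walker system G_k phi = r_k where
  (G_k)_{ij} = rho(|i - j|), (r_k)_i = rho(i), i,j = 1..k.
Equivalently, Durbin-Levinson gives phi_{kk} iteratively:
  phi_{11} = rho(1)
  phi_{kk} = [rho(k) - sum_{j=1..k-1} phi_{k-1,j} rho(k-j)]
            / [1 - sum_{j=1..k-1} phi_{k-1,j} rho(j)],
  phi_{k,j} = phi_{k-1,j} - phi_{kk} phi_{k-1,k-j},  j = 1..k-1.
Step k = 1:
  phi_11 = rho(1) = 0.2767.
Step k = 2:
  phi_22 = [rho(2) - phi_11 rho(1)] / [1 - phi_11 rho(1)] = [-0.338 - (0.2767)(0.2767)] / [1 - (0.2767)(0.2767)]
         = -0.41456289 / 0.92343711 = -0.4489.
Therefore phi_{22} = -0.4489.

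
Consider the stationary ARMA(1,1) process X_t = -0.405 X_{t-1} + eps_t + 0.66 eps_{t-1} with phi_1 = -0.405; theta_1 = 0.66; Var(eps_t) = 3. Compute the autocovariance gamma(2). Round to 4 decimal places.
\gamma(2) = -0.2715

Multiply the model equation by X_{t-k} and take expectations. With theta_0 = psi_0 = 1 and psi_j the MA(infinity) weights, this gives
  gamma(k) - sum_i phi_i gamma(k-i) = c_k,
  c_k = sigma^2 * sum_{j=k..q} theta_j psi_{j-k}   (c_k = 0 for k > q),
using gamma(-m) = gamma(m).
psi-weights needed (psi_j = theta_j + sum_i phi_i psi_{j-i}):
  psi_1 = theta_1 + phi_1 = 0.66 + (-0.405) = 0.255
Right-hand sides:
  c_0 = sigma^2 (1 + theta_1 psi_1) = 3 * (1 + (0.66)(0.255)) = 3 * 1.1683 = 3.5049
  c_1 = sigma^2 theta_1 = 3 * (0.66) = 1.98
  c_2 = 0
Equations for k = 0 and k = 1 (AR order 1):
  gamma(0) = phi_1 gamma(1) + c_0
  gamma(1) = phi_1 gamma(0) + c_1
Substituting the second into the first: gamma(0) (1 - phi_1^2) = c_0 + phi_1 c_1, so
  gamma(0) = (c_0 + phi_1 c_1) / (1 - phi_1^2) = (3.5049 + (-0.405)(1.98)) / (1 - (-0.405)^2) = 2.703 / 0.835975 = 3.23335.
  gamma(1) = phi_1 gamma(0) + c_1 = (-0.405)(3.23335) + (1.98) = 0.670493.
For k = 2 (> q): gamma(2) = phi_1 gamma(1) = (-0.405)(0.670493) = -0.27155.
Therefore gamma(2) = -0.2715 (to 4 decimal places).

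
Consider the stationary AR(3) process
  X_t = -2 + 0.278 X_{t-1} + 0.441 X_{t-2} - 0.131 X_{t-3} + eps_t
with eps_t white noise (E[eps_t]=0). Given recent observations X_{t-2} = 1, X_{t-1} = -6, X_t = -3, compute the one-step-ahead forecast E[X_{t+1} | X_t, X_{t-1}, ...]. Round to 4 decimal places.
E[X_{t+1} \mid \mathcal F_t] = -5.6110

For an AR(p) model X_t = c + sum_i phi_i X_{t-i} + eps_t, the
one-step-ahead conditional mean is
  E[X_{t+1} | X_t, ...] = c + sum_i phi_i X_{t+1-i}.
Substitute known values:
  E[X_{t+1} | ...] = -2 + (0.278) * (-3) + (0.441) * (-6) + (-0.131) * (1)
                   = -5.6110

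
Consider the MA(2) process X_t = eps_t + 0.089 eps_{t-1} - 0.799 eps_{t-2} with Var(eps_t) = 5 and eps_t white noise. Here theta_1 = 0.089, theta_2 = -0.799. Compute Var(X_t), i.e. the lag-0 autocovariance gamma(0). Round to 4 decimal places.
\gamma(0) = 8.2316

For an MA(q) process X_t = eps_t + sum_i theta_i eps_{t-i} with
Var(eps_t) = sigma^2, the variance is
  gamma(0) = sigma^2 * (1 + sum_i theta_i^2).
  sum_i theta_i^2 = (0.089)^2 + (-0.799)^2 = 0.007921 + 0.638401 = 0.646322.
  gamma(0) = 5 * (1 + 0.646322) = 5 * 1.646322 = 8.23161, which rounds to 8.2316.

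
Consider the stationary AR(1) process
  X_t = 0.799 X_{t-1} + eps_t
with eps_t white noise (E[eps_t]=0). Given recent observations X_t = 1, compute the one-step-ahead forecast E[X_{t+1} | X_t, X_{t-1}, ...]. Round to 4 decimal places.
E[X_{t+1} \mid \mathcal F_t] = 0.7990

For an AR(p) model X_t = c + sum_i phi_i X_{t-i} + eps_t, the
one-step-ahead conditional mean is
  E[X_{t+1} | X_t, ...] = c + sum_i phi_i X_{t+1-i}.
Substitute known values:
  E[X_{t+1} | ...] = (0.799) * (1)
                   = 0.7990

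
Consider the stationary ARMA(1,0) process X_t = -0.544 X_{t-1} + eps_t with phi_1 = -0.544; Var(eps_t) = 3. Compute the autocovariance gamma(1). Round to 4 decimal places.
\gamma(1) = -2.3180

Multiply the model equation by X_{t-k} and take expectations. With theta_0 = psi_0 = 1 and psi_j the MA(infinity) weights, this gives
  gamma(k) - sum_i phi_i gamma(k-i) = c_k,
  c_k = sigma^2 * sum_{j=k..q} theta_j psi_{j-k}   (c_k = 0 for k > q),
using gamma(-m) = gamma(m).
Pure AR (q = 0): c_0 = sigma^2 = 3, c_k = 0 for k >= 1.
Equations for k = 0 and k = 1 (AR order 1):
  gamma(0) = phi_1 gamma(1) + c_0
  gamma(1) = phi_1 gamma(0) + c_1
Substituting the second into the first: gamma(0) (1 - phi_1^2) = c_0 + phi_1 c_1, so
  gamma(0) = c_0 / (1 - phi_1^2) = 3 / (1 - (-0.544)^2) = 3 / 0.704064 = 4.260976.
  gamma(1) = phi_1 gamma(0) = (-0.544)(4.260976) = -2.317971.
Therefore gamma(1) = -2.3180 (to 4 decimal places).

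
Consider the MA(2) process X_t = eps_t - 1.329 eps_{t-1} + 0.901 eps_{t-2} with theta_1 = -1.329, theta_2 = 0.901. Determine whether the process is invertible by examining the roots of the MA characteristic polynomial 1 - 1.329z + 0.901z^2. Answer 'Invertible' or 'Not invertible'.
\text{Invertible}

The MA(q) characteristic polynomial is P(z) = 1 - 1.329z + 0.901z^2.
Invertibility requires all roots to lie outside the unit circle, i.e. |z| > 1 for every root.
Set 1 + (-1.329) z + (0.901) z^2 = 0, i.e. a z^2 + b z + c = 0 with a = 0.901, b = -1.329, c = 1.
Discriminant D = b^2 - 4ac = (-1.329)^2 - 4*(0.901)*1 = 1.766241 - (3.604) = -1.837759.
D < 0, so the roots are the complex-conjugate pair z = (-b +/- i sqrt(-D)) / (2a) = 0.7375 +/- 0.7523i.
For a conjugate pair |z|^2 = z * conj(z) = (product of roots) = c/a = 1/(0.901) = 1.109878, so |z| = sqrt(1.109878) = 1.0535 for both roots.
Moduli of all roots: 1.0535, 1.0535.
All moduli strictly greater than 1? Yes.
Verdict: Invertible.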